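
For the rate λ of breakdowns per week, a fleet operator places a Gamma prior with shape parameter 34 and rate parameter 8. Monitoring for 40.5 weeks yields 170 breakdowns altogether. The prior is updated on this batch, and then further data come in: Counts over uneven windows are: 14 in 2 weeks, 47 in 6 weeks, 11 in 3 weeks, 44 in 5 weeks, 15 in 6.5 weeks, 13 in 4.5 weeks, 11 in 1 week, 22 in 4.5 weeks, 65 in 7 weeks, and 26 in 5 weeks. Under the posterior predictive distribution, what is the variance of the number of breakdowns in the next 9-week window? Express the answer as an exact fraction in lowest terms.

48144/961

Total count 170 over total exposure 40.5 weeks.
After the first batch: Gamma(34 + 170, 8 + 40.5) = Gamma(204, 97/2).
Total count: 14 + 47 + 11 + 44 + 15 + 13 + 11 + 22 + 65 + 26 = 268.
Total exposure: 2 + 6 + 3 + 5 + 6.5 + 4.5 + 1 + 4.5 + 7 + 5 = 44.5 weeks.
After the second batch: Gamma(204 + 268, 97/2 + 44.5) = Gamma(472, 93).
The posterior predictive for a window of length T is Negative Binomial with variance T·α'·(β'+T)/β'² = 9·472·102/8649 = 48144/961.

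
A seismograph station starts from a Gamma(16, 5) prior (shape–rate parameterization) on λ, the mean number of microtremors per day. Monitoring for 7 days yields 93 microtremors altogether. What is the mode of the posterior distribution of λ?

9

Total count 93 over total exposure 7 days.
Posterior: α' = 16 + 93 = 109, β' = 5 + 7 = 12.
Posterior mode = (α'−1)/β' = 108/12 = 9.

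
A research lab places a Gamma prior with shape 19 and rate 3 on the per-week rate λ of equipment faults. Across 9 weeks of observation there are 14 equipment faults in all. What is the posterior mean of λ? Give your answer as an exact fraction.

Total count 14 over total exposure 9 weeks.
Posterior: α' = 19 + 14 = 33, β' = 3 + 9 = 12.
Posterior mean = α'/β' = 33/12 = 11/4.

11/4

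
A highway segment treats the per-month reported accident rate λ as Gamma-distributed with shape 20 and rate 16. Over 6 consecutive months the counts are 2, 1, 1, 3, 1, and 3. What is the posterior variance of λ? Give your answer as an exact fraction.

Total count: 2 + 1 + 1 + 3 + 1 + 3 = 11.
Total exposure: 6 months.
By Gamma–Poisson conjugacy, the posterior is Gamma(α + Σx, β + Σt) = Gamma(20 + 11, 16 + 6) = Gamma(31, 22).
Posterior variance = α'/β'² = 31/484.

31/484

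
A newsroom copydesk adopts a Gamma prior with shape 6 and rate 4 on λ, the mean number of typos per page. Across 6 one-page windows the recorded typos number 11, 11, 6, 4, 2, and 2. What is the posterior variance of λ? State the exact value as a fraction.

21/50

Total count: 11 + 11 + 6 + 4 + 2 + 2 = 36.
Total exposure: 6 pages.
The Gamma prior is conjugate for the Poisson rate, so λ | data ~ Gamma(6+36, 4+6) = Gamma(42, 10).
Posterior variance = α'/β'² = 42/100 = 21/50.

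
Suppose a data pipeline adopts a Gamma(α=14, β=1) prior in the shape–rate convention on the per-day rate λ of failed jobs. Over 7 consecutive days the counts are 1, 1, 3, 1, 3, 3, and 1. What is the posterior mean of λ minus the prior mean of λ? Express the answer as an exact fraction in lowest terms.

-85/8

Total count: 1 + 1 + 3 + 1 + 3 + 3 + 1 = 13.
Total exposure: 7 days.
Conjugate update: add total count to the shape and total exposure to the rate, giving Gamma(27, 8).
Posterior mean = 27/8 = 27/8; prior mean = 14/1 = 14. Difference = 27/8 − 14 = -85/8.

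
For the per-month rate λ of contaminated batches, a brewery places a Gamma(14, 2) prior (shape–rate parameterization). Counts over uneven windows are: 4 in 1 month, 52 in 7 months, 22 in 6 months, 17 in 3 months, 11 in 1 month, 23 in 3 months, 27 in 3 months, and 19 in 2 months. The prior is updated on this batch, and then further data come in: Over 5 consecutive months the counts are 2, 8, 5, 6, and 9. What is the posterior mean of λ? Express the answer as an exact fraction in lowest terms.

73/11

Total count: 4 + 52 + 22 + 17 + 11 + 23 + 27 + 19 = 175.
Total exposure: 1 + 7 + 6 + 3 + 1 + 3 + 3 + 2 = 26 months.
After the first batch: Gamma(14 + 175, 2 + 26) = Gamma(189, 28).
Total count: 2 + 8 + 5 + 6 + 9 = 30.
Total exposure: 5 months.
After the second batch: Gamma(189 + 30, 28 + 5) = Gamma(219, 33).
Posterior mean = α'/β' = 219/33 = 73/11.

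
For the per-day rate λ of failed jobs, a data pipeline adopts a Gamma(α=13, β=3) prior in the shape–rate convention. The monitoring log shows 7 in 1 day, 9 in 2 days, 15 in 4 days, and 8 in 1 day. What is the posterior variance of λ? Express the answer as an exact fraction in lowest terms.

Total count: 7 + 9 + 15 + 8 = 39.
Total exposure: 1 + 2 + 4 + 1 = 8 days.
Posterior: α' = 13 + 39 = 52, β' = 3 + 8 = 11.
Posterior variance = α'/β'² = 52/121.

52/121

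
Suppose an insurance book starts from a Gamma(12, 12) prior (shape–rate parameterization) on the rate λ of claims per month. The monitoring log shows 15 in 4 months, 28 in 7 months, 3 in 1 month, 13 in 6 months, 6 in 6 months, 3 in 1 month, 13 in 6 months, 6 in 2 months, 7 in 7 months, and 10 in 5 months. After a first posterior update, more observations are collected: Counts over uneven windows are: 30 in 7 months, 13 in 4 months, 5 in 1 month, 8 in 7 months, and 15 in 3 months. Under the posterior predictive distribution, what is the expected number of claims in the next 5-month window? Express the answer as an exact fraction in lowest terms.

935/79

Total count: 15 + 28 + 3 + 13 + 6 + 3 + 13 + 6 + 7 + 10 = 104.
Total exposure: 4 + 7 + 1 + 6 + 6 + 1 + 6 + 2 + 7 + 5 = 45 months.
After the first batch: Gamma(12 + 104, 12 + 45) = Gamma(116, 57).
Total count: 30 + 13 + 5 + 8 + 15 = 71.
Total exposure: 7 + 4 + 1 + 7 + 3 = 22 months.
After the second batch: Gamma(116 + 71, 57 + 22) = Gamma(187, 79).
Predictive mean over a 5-month window = T·E[λ|data] = 5·187/79 = 935/79.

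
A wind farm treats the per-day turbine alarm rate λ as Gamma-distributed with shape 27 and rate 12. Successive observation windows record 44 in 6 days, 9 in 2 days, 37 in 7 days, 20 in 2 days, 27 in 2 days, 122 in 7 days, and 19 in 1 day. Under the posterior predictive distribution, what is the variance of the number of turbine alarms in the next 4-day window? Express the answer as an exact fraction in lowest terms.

52460/1521

Total count: 44 + 9 + 37 + 20 + 27 + 122 + 19 = 278.
Total exposure: 6 + 2 + 7 + 2 + 2 + 7 + 1 = 27 days.
By Gamma–Poisson conjugacy, the posterior is Gamma(α + Σx, β + Σt) = Gamma(27 + 278, 12 + 27) = Gamma(305, 39).
The posterior predictive for a window of length T is Negative Binomial with variance T·α'·(β'+T)/β'² = 4·305·43/1521 = 52460/1521.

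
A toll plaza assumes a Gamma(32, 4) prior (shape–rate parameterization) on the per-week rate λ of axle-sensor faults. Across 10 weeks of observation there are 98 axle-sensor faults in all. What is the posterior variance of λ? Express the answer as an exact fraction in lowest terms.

65/98

Total count 98 over total exposure 10 weeks.
The Gamma prior is conjugate for the Poisson rate, so λ | data ~ Gamma(32+98, 4+10) = Gamma(130, 14).
Posterior variance = α'/β'² = 130/196 = 65/98.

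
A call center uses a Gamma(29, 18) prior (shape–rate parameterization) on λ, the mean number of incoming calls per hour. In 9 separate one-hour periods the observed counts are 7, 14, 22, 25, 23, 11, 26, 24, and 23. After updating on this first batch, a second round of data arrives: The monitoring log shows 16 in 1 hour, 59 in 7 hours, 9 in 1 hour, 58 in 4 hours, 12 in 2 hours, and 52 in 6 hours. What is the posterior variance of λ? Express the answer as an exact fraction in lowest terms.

205/1152

Total count: 7 + 14 + 22 + 25 + 23 + 11 + 26 + 24 + 23 = 175.
Total exposure: 9 hours.
After the first batch: Gamma(29 + 175, 18 + 9) = Gamma(204, 27).
Total count: 16 + 59 + 9 + 58 + 12 + 52 = 206.
Total exposure: 1 + 7 + 1 + 4 + 2 + 6 = 21 hours.
After the second batch: Gamma(204 + 206, 27 + 21) = Gamma(410, 48).
Posterior variance = α'/β'² = 410/2304 = 205/1152.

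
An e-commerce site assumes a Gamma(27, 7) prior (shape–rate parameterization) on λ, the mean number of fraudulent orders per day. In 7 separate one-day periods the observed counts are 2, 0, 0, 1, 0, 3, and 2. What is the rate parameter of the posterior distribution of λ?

14

Total count: 2 + 0 + 0 + 1 + 0 + 3 + 2 = 8.
Total exposure: 7 days.
Posterior: α' = 27 + 8 = 35, β' = 7 + 7 = 14.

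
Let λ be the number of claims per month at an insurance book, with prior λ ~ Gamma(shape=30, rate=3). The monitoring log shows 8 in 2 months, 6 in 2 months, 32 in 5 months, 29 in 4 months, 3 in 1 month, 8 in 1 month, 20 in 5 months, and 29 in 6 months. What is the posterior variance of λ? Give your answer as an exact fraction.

165/841

Total count: 8 + 6 + 32 + 29 + 3 + 8 + 20 + 29 = 135.
Total exposure: 2 + 2 + 5 + 4 + 1 + 1 + 5 + 6 = 26 months.
Posterior: α' = 30 + 135 = 165, β' = 3 + 26 = 29.
Posterior variance = α'/β'² = 165/841.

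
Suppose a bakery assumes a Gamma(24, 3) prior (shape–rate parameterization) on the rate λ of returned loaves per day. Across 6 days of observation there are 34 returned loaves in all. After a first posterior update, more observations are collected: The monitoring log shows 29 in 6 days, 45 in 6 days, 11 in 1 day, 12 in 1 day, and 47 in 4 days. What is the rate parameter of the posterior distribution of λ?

27

Total count 34 over total exposure 6 days.
After the first batch: Gamma(24 + 34, 3 + 6) = Gamma(58, 9).
Total count: 29 + 45 + 11 + 12 + 47 = 144.
Total exposure: 6 + 6 + 1 + 1 + 4 = 18 days.
After the second batch: Gamma(58 + 144, 9 + 18) = Gamma(202, 27).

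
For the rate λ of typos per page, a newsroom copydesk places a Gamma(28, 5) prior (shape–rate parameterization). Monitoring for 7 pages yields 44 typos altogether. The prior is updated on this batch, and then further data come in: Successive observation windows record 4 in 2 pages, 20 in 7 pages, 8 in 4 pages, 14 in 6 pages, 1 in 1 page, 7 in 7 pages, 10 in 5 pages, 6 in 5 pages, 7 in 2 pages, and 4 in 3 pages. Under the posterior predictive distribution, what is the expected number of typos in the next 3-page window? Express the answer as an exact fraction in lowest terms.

Total count 44 over total exposure 7 pages.
After the first batch: Gamma(28 + 44, 5 + 7) = Gamma(72, 12).
Total count: 4 + 20 + 8 + 14 + 1 + 7 + 10 + 6 + 7 + 4 = 81.
Total exposure: 2 + 7 + 4 + 6 + 1 + 7 + 5 + 5 + 2 + 3 = 42 pages.
After the second batch: Gamma(72 + 81, 12 + 42) = Gamma(153, 54).
Predictive mean over a 3-page window = T·E[λ|data] = 3·153/54 = 17/2.

17/2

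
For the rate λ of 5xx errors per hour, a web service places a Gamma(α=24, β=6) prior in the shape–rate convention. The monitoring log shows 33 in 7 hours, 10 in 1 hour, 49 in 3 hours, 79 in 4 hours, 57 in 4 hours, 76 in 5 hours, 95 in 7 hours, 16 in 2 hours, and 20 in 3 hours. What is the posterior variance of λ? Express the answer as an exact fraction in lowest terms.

Total count: 33 + 10 + 49 + 79 + 57 + 76 + 95 + 16 + 20 = 435.
Total exposure: 7 + 1 + 3 + 4 + 4 + 5 + 7 + 2 + 3 = 36 hours.
Gamma(α, β) with Poisson data over total exposure Σt gives posterior Gamma(α+Σx, β+Σt) = Gamma(459, 42).
Posterior variance = α'/β'² = 459/1764 = 51/196.

51/196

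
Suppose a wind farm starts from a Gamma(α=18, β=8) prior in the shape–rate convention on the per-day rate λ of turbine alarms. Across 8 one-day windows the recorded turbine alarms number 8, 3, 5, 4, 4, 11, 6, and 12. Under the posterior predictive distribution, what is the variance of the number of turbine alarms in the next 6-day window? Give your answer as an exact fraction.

Total count: 8 + 3 + 5 + 4 + 4 + 11 + 6 + 12 = 53.
Total exposure: 8 days.
Conjugate update: add total count to the shape and total exposure to the rate, giving Gamma(71, 16).
The posterior predictive for a window of length T is Negative Binomial with variance T·α'·(β'+T)/β'² = 6·71·22/256 = 2343/64.

2343/64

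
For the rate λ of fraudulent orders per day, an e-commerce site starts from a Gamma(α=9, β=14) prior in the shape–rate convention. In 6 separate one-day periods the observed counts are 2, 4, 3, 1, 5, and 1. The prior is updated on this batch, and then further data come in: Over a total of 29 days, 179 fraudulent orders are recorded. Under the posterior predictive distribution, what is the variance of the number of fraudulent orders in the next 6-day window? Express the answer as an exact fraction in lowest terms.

Total count: 2 + 4 + 3 + 1 + 5 + 1 = 16.
Total exposure: 6 days.
After the first batch: Gamma(9 + 16, 14 + 6) = Gamma(25, 20).
Total count 179 over total exposure 29 days.
After the second batch: Gamma(25 + 179, 20 + 29) = Gamma(204, 49).
The posterior predictive for a window of length T is Negative Binomial with variance T·α'·(β'+T)/β'² = 6·204·55/2401 = 67320/2401.

67320/2401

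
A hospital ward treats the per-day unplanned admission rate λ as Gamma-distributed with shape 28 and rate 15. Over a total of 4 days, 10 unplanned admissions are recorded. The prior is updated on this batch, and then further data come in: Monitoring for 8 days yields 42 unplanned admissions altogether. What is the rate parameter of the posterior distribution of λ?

Total count 10 over total exposure 4 days.
After the first batch: Gamma(28 + 10, 15 + 4) = Gamma(38, 19).
Total count 42 over total exposure 8 days.
After the second batch: Gamma(38 + 42, 19 + 8) = Gamma(80, 27).

27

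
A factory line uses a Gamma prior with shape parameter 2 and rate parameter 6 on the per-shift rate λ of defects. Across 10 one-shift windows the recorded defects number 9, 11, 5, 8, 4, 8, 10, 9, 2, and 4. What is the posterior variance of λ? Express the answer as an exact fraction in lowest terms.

Total count: 9 + 11 + 5 + 8 + 4 + 8 + 10 + 9 + 2 + 4 = 70.
Total exposure: 10 shifts.
The Gamma prior is conjugate for the Poisson rate, so λ | data ~ Gamma(2+70, 6+10) = Gamma(72, 16).
Posterior variance = α'/β'² = 72/256 = 9/32.

9/32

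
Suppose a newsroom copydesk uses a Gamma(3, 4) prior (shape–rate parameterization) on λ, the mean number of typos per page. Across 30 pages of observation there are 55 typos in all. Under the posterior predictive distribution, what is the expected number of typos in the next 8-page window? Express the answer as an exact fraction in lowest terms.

Total count 55 over total exposure 30 pages.
Gamma(α, β) with Poisson data over total exposure Σt gives posterior Gamma(α+Σx, β+Σt) = Gamma(58, 34).
Predictive mean over an 8-page window = T·E[λ|data] = 8·58/34 = 232/17.

232/17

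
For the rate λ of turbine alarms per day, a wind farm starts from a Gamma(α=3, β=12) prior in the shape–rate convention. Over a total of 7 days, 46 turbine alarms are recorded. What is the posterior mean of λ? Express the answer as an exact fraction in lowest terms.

49/19

Total count 46 over total exposure 7 days.
Posterior: α' = 3 + 46 = 49, β' = 12 + 7 = 19.
Posterior mean = α'/β' = 49/19.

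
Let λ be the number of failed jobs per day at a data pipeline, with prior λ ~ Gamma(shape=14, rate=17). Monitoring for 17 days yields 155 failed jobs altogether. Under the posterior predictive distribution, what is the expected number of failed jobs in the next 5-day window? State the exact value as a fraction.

845/34

Total count 155 over total exposure 17 days.
The Gamma prior is conjugate for the Poisson rate, so λ | data ~ Gamma(14+155, 17+17) = Gamma(169, 34).
Predictive mean over a 5-day window = T·E[λ|data] = 5·169/34 = 845/34.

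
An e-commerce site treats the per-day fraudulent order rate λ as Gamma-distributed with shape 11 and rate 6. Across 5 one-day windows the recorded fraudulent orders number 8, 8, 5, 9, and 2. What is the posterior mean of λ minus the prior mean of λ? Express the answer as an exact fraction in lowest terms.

137/66

Total count: 8 + 8 + 5 + 9 + 2 = 32.
Total exposure: 5 days.
Conjugate update: add total count to the shape and total exposure to the rate, giving Gamma(43, 11).
Posterior mean = 43/11 = 43/11; prior mean = 11/6 = 11/6. Difference = 43/11 − 11/6 = 137/66.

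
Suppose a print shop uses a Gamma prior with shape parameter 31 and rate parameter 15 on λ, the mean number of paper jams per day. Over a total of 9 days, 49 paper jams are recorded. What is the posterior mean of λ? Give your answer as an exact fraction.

10/3

Total count 49 over total exposure 9 days.
The Gamma prior is conjugate for the Poisson rate, so λ | data ~ Gamma(31+49, 15+9) = Gamma(80, 24).
Posterior mean = α'/β' = 80/24 = 10/3.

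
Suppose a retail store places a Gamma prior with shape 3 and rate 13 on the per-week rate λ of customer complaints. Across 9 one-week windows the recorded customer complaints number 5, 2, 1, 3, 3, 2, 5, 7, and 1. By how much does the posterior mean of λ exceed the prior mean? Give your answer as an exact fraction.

175/143

Total count: 5 + 2 + 1 + 3 + 3 + 2 + 5 + 7 + 1 = 29.
Total exposure: 9 weeks.
Posterior: α' = 3 + 29 = 32, β' = 13 + 9 = 22.
Posterior mean = 32/22 = 16/11; prior mean = 3/13 = 3/13. Difference = 16/11 − 3/13 = 175/143.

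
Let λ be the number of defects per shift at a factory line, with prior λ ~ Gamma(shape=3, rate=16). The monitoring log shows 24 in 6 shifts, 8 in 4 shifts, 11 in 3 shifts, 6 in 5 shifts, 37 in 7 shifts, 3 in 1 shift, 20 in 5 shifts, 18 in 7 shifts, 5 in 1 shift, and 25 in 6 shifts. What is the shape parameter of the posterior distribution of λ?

Total count: 24 + 8 + 11 + 6 + 37 + 3 + 20 + 18 + 5 + 25 = 157.
Total exposure: 6 + 4 + 3 + 5 + 7 + 1 + 5 + 7 + 1 + 6 = 45 shifts.
The Gamma prior is conjugate for the Poisson rate, so λ | data ~ Gamma(3+157, 16+45) = Gamma(160, 61).

160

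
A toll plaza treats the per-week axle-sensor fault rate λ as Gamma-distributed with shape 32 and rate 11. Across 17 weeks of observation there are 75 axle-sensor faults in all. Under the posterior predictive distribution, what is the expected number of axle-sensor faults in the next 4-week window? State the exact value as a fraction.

Total count 75 over total exposure 17 weeks.
Conjugate update: add total count to the shape and total exposure to the rate, giving Gamma(107, 28).
Predictive mean over a 4-week window = T·E[λ|data] = 4·107/28 = 107/7.

107/7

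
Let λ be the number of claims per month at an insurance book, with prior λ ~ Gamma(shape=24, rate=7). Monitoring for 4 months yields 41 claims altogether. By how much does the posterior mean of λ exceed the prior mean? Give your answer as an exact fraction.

Total count 41 over total exposure 4 months.
Conjugate update: add total count to the shape and total exposure to the rate, giving Gamma(65, 11).
Posterior mean = 65/11 = 65/11; prior mean = 24/7 = 24/7. Difference = 65/11 − 24/7 = 191/77.

191/77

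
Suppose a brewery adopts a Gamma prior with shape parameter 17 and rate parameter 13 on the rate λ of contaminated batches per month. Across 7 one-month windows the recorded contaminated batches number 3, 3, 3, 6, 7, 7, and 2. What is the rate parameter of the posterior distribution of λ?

20

Total count: 3 + 3 + 3 + 6 + 7 + 7 + 2 = 31.
Total exposure: 7 months.
Gamma(α, β) with Poisson data over total exposure Σt gives posterior Gamma(α+Σx, β+Σt) = Gamma(48, 20).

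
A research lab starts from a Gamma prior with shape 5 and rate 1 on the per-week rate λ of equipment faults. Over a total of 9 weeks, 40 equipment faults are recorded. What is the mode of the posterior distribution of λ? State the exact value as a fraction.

22/5

Total count 40 over total exposure 9 weeks.
The Gamma prior is conjugate for the Poisson rate, so λ | data ~ Gamma(5+40, 1+9) = Gamma(45, 10).
Posterior mode = (α'−1)/β' = 44/10 = 22/5.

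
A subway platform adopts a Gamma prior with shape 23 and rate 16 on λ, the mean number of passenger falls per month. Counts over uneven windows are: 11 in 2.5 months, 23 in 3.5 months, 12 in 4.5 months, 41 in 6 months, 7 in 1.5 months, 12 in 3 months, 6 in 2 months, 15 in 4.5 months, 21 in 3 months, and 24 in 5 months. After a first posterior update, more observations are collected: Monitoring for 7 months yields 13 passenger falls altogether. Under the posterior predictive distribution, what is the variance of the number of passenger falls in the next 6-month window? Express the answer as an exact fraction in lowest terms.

Total count: 11 + 23 + 12 + 41 + 7 + 12 + 6 + 15 + 21 + 24 = 172.
Total exposure: 2.5 + 3.5 + 4.5 + 6 + 1.5 + 3 + 2 + 4.5 + 3 + 5 = 35.5 months.
After the first batch: Gamma(23 + 172, 16 + 35.5) = Gamma(195, 103/2).
Total count 13 over total exposure 7 months.
After the second batch: Gamma(195 + 13, 103/2 + 7) = Gamma(208, 117/2).
The posterior predictive for a window of length T is Negative Binomial with variance T·α'·(β'+T)/β'² = 6·208·(129/2)/(13689/4) = 2752/117.

2752/117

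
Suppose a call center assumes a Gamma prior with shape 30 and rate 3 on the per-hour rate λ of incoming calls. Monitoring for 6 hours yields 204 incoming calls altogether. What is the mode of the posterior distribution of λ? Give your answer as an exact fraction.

233/9

Total count 204 over total exposure 6 hours.
By Gamma–Poisson conjugacy, the posterior is Gamma(α + Σx, β + Σt) = Gamma(30 + 204, 3 + 6) = Gamma(234, 9).
Posterior mode = (α'−1)/β' = 233/9.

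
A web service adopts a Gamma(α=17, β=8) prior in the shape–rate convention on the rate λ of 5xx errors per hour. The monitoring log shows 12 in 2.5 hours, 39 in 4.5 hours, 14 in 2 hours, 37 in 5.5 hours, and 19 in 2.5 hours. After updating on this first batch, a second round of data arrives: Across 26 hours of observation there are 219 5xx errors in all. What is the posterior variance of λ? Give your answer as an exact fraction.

7/51

Total count: 12 + 39 + 14 + 37 + 19 = 121.
Total exposure: 2.5 + 4.5 + 2 + 5.5 + 2.5 = 17 hours.
After the first batch: Gamma(17 + 121, 8 + 17) = Gamma(138, 25).
Total count 219 over total exposure 26 hours.
After the second batch: Gamma(138 + 219, 25 + 26) = Gamma(357, 51).
Posterior variance = α'/β'² = 357/2601 = 7/51.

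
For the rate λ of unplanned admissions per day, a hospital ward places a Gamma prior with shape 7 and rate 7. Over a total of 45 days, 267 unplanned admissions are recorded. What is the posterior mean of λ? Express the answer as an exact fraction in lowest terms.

Total count 267 over total exposure 45 days.
Posterior: α' = 7 + 267 = 274, β' = 7 + 45 = 52.
Posterior mean = α'/β' = 274/52 = 137/26.

137/26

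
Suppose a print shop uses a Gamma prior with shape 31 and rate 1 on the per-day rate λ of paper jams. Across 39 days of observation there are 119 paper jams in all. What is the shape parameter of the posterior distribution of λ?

Total count 119 over total exposure 39 days.
Conjugate update: add total count to the shape and total exposure to the rate, giving Gamma(150, 40).

150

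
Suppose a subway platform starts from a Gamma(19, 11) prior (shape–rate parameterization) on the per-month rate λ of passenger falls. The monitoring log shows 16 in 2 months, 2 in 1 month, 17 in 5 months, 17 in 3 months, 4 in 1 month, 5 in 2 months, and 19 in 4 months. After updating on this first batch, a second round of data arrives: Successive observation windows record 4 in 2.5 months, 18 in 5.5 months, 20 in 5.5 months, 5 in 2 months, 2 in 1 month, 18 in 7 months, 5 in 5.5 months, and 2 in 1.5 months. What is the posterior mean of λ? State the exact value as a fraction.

346/119

Total count: 16 + 2 + 17 + 17 + 4 + 5 + 19 = 80.
Total exposure: 2 + 1 + 5 + 3 + 1 + 2 + 4 = 18 months.
After the first batch: Gamma(19 + 80, 11 + 18) = Gamma(99, 29).
Total count: 4 + 18 + 20 + 5 + 2 + 18 + 5 + 2 = 74.
Total exposure: 2.5 + 5.5 + 5.5 + 2 + 1 + 7 + 5.5 + 1.5 = 30.5 months.
After the second batch: Gamma(99 + 74, 29 + 30.5) = Gamma(173, 119/2).
Posterior mean = α'/β' = 173/(119/2) = 346/119.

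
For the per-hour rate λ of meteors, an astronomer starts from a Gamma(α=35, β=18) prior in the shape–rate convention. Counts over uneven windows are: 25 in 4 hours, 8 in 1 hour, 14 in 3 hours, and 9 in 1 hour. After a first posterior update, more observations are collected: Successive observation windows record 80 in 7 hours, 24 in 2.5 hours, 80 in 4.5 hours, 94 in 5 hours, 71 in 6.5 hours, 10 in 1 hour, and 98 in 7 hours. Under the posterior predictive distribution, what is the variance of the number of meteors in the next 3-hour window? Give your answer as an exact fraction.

417576/14641

Total count: 25 + 8 + 14 + 9 = 56.
Total exposure: 4 + 1 + 3 + 1 = 9 hours.
After the first batch: Gamma(35 + 56, 18 + 9) = Gamma(91, 27).
Total count: 80 + 24 + 80 + 94 + 71 + 10 + 98 = 457.
Total exposure: 7 + 2.5 + 4.5 + 5 + 6.5 + 1 + 7 = 33.5 hours.
After the second batch: Gamma(91 + 457, 27 + 33.5) = Gamma(548, 121/2).
The posterior predictive for a window of length T is Negative Binomial with variance T·α'·(β'+T)/β'² = 3·548·(127/2)/(14641/4) = 417576/14641.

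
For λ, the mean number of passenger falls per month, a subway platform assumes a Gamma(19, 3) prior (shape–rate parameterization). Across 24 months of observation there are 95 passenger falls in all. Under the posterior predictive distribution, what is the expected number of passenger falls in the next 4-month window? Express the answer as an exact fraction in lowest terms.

152/9

Total count 95 over total exposure 24 months.
Conjugate update: add total count to the shape and total exposure to the rate, giving Gamma(114, 27).
Predictive mean over a 4-month window = T·E[λ|data] = 4·114/27 = 152/9.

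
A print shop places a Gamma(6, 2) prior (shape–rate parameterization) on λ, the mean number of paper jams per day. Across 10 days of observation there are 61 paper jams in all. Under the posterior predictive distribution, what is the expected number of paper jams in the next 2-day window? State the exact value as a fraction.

67/6

Total count 61 over total exposure 10 days.
Posterior: α' = 6 + 61 = 67, β' = 2 + 10 = 12.
Predictive mean over a 2-day window = T·E[λ|data] = 2·67/12 = 67/6.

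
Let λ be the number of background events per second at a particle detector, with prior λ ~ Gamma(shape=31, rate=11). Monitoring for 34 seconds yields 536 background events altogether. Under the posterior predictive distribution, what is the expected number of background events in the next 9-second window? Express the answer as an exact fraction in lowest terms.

567/5

Total count 536 over total exposure 34 seconds.
The Gamma prior is conjugate for the Poisson rate, so λ | data ~ Gamma(31+536, 11+34) = Gamma(567, 45).
Predictive mean over a 9-second window = T·E[λ|data] = 9·567/45 = 567/5.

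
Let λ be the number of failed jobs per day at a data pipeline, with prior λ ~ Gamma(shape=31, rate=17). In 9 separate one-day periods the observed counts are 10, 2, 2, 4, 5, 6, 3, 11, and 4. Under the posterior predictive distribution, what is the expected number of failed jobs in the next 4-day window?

Total count: 10 + 2 + 2 + 4 + 5 + 6 + 3 + 11 + 4 = 47.
Total exposure: 9 days.
Conjugate update: add total count to the shape and total exposure to the rate, giving Gamma(78, 26).
Predictive mean over a 4-day window = T·E[λ|data] = 4·78/26 = 12.

12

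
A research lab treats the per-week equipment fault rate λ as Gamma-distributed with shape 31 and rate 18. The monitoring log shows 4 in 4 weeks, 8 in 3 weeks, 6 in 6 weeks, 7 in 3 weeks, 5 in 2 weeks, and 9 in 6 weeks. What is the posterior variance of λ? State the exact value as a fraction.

Total count: 4 + 8 + 6 + 7 + 5 + 9 = 39.
Total exposure: 4 + 3 + 6 + 3 + 2 + 6 = 24 weeks.
Posterior: α' = 31 + 39 = 70, β' = 18 + 24 = 42.
Posterior variance = α'/β'² = 70/1764 = 5/126.

5/126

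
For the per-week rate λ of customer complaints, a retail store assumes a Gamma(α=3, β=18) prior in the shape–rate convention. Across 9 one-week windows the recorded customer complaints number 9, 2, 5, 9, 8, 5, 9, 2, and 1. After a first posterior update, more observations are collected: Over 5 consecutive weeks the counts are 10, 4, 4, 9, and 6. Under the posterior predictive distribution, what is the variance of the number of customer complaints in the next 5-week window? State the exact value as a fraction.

Total count: 9 + 2 + 5 + 9 + 8 + 5 + 9 + 2 + 1 = 50.
Total exposure: 9 weeks.
After the first batch: Gamma(3 + 50, 18 + 9) = Gamma(53, 27).
Total count: 10 + 4 + 4 + 9 + 6 = 33.
Total exposure: 5 weeks.
After the second batch: Gamma(53 + 33, 27 + 5) = Gamma(86, 32).
The posterior predictive for a window of length T is Negative Binomial with variance T·α'·(β'+T)/β'² = 5·86·37/1024 = 7955/512.

7955/512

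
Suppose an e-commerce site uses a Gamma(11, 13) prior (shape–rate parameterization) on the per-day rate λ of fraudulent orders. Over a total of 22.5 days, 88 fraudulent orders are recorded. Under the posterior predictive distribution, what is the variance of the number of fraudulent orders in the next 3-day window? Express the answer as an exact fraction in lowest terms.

45738/5041

Total count 88 over total exposure 22.5 days.
Gamma(α, β) with Poisson data over total exposure Σt gives posterior Gamma(α+Σx, β+Σt) = Gamma(99, 71/2).
The posterior predictive for a window of length T is Negative Binomial with variance T·α'·(β'+T)/β'² = 3·99·(77/2)/(5041/4) = 45738/5041.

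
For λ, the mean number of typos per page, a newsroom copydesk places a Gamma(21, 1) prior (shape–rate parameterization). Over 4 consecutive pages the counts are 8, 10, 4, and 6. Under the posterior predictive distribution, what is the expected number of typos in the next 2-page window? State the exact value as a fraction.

98/5

Total count: 8 + 10 + 4 + 6 = 28.
Total exposure: 4 pages.
By Gamma–Poisson conjugacy, the posterior is Gamma(α + Σx, β + Σt) = Gamma(21 + 28, 1 + 4) = Gamma(49, 5).
Predictive mean over a 2-page window = T·E[λ|data] = 2·49/5 = 98/5.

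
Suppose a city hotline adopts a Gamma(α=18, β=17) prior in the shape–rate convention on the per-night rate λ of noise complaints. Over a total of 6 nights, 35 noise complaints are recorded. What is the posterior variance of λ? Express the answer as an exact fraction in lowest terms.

Total count 35 over total exposure 6 nights.
By Gamma–Poisson conjugacy, the posterior is Gamma(α + Σx, β + Σt) = Gamma(18 + 35, 17 + 6) = Gamma(53, 23).
Posterior variance = α'/β'² = 53/529.

53/529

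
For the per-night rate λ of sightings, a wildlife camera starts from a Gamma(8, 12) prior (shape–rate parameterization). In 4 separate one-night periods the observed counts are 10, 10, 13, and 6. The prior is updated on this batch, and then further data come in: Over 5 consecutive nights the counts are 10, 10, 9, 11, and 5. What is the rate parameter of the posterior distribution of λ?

21

Total count: 10 + 10 + 13 + 6 = 39.
Total exposure: 4 nights.
After the first batch: Gamma(8 + 39, 12 + 4) = Gamma(47, 16).
Total count: 10 + 10 + 9 + 11 + 5 = 45.
Total exposure: 5 nights.
After the second batch: Gamma(47 + 45, 16 + 5) = Gamma(92, 21).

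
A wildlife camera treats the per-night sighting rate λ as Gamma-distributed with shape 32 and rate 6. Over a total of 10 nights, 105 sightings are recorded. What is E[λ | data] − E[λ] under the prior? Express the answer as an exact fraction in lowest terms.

Total count 105 over total exposure 10 nights.
The Gamma prior is conjugate for the Poisson rate, so λ | data ~ Gamma(32+105, 6+10) = Gamma(137, 16).
Posterior mean = 137/16 = 137/16; prior mean = 32/6 = 16/3. Difference = 137/16 − 16/3 = 155/48.

155/48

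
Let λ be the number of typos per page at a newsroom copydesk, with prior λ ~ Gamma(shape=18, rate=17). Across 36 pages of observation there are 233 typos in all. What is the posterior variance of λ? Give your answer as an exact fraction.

251/2809

Total count 233 over total exposure 36 pages.
Conjugate update: add total count to the shape and total exposure to the rate, giving Gamma(251, 53).
Posterior variance = α'/β'² = 251/2809.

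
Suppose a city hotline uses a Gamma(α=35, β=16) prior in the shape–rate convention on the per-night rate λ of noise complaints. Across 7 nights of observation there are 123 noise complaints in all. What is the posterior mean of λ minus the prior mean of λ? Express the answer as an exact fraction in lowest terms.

Total count 123 over total exposure 7 nights.
The Gamma prior is conjugate for the Poisson rate, so λ | data ~ Gamma(35+123, 16+7) = Gamma(158, 23).
Posterior mean = 158/23 = 158/23; prior mean = 35/16 = 35/16. Difference = 158/23 − 35/16 = 1723/368.

1723/368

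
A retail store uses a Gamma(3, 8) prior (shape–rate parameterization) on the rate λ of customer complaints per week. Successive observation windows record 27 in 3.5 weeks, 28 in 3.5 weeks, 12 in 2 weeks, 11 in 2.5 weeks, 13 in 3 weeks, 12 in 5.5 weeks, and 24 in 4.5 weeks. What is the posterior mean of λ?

Total count: 27 + 28 + 12 + 11 + 13 + 12 + 24 = 127.
Total exposure: 3.5 + 3.5 + 2 + 2.5 + 3 + 5.5 + 4.5 = 24.5 weeks.
Posterior: α' = 3 + 127 = 130, β' = 8 + 24.5 = 65/2.
Posterior mean = α'/β' = 130/(65/2) = 4.

4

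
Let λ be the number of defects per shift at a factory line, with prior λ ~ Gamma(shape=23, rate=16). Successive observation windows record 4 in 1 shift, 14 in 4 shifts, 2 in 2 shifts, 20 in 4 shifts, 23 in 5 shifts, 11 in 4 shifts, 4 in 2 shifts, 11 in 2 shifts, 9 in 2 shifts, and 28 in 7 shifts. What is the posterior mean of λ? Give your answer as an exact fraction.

149/49

Total count: 4 + 14 + 2 + 20 + 23 + 11 + 4 + 11 + 9 + 28 = 126.
Total exposure: 1 + 4 + 2 + 4 + 5 + 4 + 2 + 2 + 2 + 7 = 33 shifts.
By Gamma–Poisson conjugacy, the posterior is Gamma(α + Σx, β + Σt) = Gamma(23 + 126, 16 + 33) = Gamma(149, 49).
Posterior mean = α'/β' = 149/49.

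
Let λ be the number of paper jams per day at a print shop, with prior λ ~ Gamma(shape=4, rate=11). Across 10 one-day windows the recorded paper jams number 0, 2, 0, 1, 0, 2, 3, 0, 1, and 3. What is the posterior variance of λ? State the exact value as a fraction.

16/441

Total count: 0 + 2 + 0 + 1 + 0 + 2 + 3 + 0 + 1 + 3 = 12.
Total exposure: 10 days.
Gamma(α, β) with Poisson data over total exposure Σt gives posterior Gamma(α+Σx, β+Σt) = Gamma(16, 21).
Posterior variance = α'/β'² = 16/441.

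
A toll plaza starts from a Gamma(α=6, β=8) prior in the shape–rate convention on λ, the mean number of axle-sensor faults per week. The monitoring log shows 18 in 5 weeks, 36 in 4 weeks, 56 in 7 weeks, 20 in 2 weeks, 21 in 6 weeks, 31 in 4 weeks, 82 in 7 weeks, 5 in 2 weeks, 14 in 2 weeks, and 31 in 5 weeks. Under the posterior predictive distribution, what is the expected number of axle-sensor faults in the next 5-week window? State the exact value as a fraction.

400/13

Total count: 18 + 36 + 56 + 20 + 21 + 31 + 82 + 5 + 14 + 31 = 314.
Total exposure: 5 + 4 + 7 + 2 + 6 + 4 + 7 + 2 + 2 + 5 = 44 weeks.
By Gamma–Poisson conjugacy, the posterior is Gamma(α + Σx, β + Σt) = Gamma(6 + 314, 8 + 44) = Gamma(320, 52).
Predictive mean over a 5-week window = T·E[λ|data] = 5·320/52 = 400/13.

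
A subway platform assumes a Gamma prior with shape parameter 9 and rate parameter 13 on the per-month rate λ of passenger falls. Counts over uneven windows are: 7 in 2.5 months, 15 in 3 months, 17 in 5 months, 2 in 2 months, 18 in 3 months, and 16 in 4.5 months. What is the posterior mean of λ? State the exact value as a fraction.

28/11

Total count: 7 + 15 + 17 + 2 + 18 + 16 = 75.
Total exposure: 2.5 + 3 + 5 + 2 + 3 + 4.5 = 20 months.
The Gamma prior is conjugate for the Poisson rate, so λ | data ~ Gamma(9+75, 13+20) = Gamma(84, 33).
Posterior mean = α'/β' = 84/33 = 28/11.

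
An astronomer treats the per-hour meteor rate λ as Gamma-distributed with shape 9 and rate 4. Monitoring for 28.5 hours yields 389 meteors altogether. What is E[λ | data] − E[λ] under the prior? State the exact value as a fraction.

2599/260

Total count 389 over total exposure 28.5 hours.
By Gamma–Poisson conjugacy, the posterior is Gamma(α + Σx, β + Σt) = Gamma(9 + 389, 4 + 28.5) = Gamma(398, 65/2).
Posterior mean = 398/(65/2) = 796/65; prior mean = 9/4 = 9/4. Difference = 796/65 − 9/4 = 2599/260.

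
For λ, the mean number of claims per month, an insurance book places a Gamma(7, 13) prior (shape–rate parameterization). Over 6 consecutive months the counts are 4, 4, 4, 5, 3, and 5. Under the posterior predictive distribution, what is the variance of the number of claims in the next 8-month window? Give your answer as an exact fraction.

6912/361

Total count: 4 + 4 + 4 + 5 + 3 + 5 = 25.
Total exposure: 6 months.
By Gamma–Poisson conjugacy, the posterior is Gamma(α + Σx, β + Σt) = Gamma(7 + 25, 13 + 6) = Gamma(32, 19).
The posterior predictive for a window of length T is Negative Binomial with variance T·α'·(β'+T)/β'² = 8·32·27/361 = 6912/361.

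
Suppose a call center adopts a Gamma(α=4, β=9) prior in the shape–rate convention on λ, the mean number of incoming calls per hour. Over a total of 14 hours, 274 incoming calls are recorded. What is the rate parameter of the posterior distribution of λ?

Total count 274 over total exposure 14 hours.
Posterior: α' = 4 + 274 = 278, β' = 9 + 14 = 23.

23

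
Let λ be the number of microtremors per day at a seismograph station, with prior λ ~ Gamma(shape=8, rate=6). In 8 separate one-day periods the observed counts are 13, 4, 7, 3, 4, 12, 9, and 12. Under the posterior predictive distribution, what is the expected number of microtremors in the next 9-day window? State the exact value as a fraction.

324/7

Total count: 13 + 4 + 7 + 3 + 4 + 12 + 9 + 12 = 64.
Total exposure: 8 days.
Gamma(α, β) with Poisson data over total exposure Σt gives posterior Gamma(α+Σx, β+Σt) = Gamma(72, 14).
Predictive mean over a 9-day window = T·E[λ|data] = 9·72/14 = 324/7.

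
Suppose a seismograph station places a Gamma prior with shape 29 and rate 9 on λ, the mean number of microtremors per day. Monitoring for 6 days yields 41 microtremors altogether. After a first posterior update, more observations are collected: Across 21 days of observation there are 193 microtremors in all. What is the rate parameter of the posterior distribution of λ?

36

Total count 41 over total exposure 6 days.
After the first batch: Gamma(29 + 41, 9 + 6) = Gamma(70, 15).
Total count 193 over total exposure 21 days.
After the second batch: Gamma(70 + 193, 15 + 21) = Gamma(263, 36).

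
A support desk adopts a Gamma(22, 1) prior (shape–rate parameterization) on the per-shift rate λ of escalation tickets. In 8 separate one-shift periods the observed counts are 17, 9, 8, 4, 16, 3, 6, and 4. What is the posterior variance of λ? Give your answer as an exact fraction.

89/81

Total count: 17 + 9 + 8 + 4 + 16 + 3 + 6 + 4 = 67.
Total exposure: 8 shifts.
Gamma(α, β) with Poisson data over total exposure Σt gives posterior Gamma(α+Σx, β+Σt) = Gamma(89, 9).
Posterior variance = α'/β'² = 89/81.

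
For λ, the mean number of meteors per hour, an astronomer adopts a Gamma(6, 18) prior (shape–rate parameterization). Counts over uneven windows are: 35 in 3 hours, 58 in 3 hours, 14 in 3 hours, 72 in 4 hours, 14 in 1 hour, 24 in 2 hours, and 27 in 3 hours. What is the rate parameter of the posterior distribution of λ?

Total count: 35 + 58 + 14 + 72 + 14 + 24 + 27 = 244.
Total exposure: 3 + 3 + 3 + 4 + 1 + 2 + 3 = 19 hours.
Gamma(α, β) with Poisson data over total exposure Σt gives posterior Gamma(α+Σx, β+Σt) = Gamma(250, 37).

37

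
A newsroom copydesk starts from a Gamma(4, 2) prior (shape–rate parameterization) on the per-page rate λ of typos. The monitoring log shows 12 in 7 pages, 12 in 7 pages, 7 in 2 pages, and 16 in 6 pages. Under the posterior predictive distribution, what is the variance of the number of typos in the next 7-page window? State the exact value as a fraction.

Total count: 12 + 12 + 7 + 16 = 47.
Total exposure: 7 + 7 + 2 + 6 = 22 pages.
Conjugate update: add total count to the shape and total exposure to the rate, giving Gamma(51, 24).
The posterior predictive for a window of length T is Negative Binomial with variance T·α'·(β'+T)/β'² = 7·51·31/576 = 3689/192.

3689/192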